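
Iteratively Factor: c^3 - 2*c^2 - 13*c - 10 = (c - 5)*(c^2 + 3*c + 2) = (c - 5)*(c + 1)*(c + 2)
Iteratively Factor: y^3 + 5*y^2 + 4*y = (y)*(y^2 + 5*y + 4) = y*(y + 1)*(y + 4)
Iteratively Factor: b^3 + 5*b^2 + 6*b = (b + 2)*(b^2 + 3*b) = (b + 2)*(b + 3)*(b)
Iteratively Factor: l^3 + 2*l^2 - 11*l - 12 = (l - 3)*(l^2 + 5*l + 4) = (l - 3)*(l + 4)*(l + 1)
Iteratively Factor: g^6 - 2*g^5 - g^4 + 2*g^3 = (g)*(g^5 - 2*g^4 - g^3 + 2*g^2) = g*(g + 1)*(g^4 - 3*g^3 + 2*g^2) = g^2*(g + 1)*(g^3 - 3*g^2 + 2*g) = g^2*(g - 2)*(g + 1)*(g^2 - g) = g^2*(g - 2)*(g - 1)*(g + 1)*(g)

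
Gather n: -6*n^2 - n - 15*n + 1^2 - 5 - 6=-6*n^2 - 16*n - 10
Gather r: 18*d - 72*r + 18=18*d - 72*r + 18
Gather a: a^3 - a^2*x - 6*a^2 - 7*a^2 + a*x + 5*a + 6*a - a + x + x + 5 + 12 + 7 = a^3 + a^2*(-x - 13) + a*(x + 10) + 2*x + 24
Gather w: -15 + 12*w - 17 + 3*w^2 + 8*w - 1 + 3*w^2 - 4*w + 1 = 6*w^2 + 16*w - 32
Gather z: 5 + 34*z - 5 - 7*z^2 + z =-7*z^2 + 35*z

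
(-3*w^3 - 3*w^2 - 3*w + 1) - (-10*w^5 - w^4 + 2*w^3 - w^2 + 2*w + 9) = 10*w^5 + w^4 - 5*w^3 - 2*w^2 - 5*w - 8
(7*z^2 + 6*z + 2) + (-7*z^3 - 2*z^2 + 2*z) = -7*z^3 + 5*z^2 + 8*z + 2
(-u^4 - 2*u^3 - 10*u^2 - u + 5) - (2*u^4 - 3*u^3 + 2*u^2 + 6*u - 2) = -3*u^4 + u^3 - 12*u^2 - 7*u + 7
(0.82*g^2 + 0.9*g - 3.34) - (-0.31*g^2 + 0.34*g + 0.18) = 1.13*g^2 + 0.56*g - 3.52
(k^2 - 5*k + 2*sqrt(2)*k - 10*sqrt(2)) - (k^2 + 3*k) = -8*k + 2*sqrt(2)*k - 10*sqrt(2)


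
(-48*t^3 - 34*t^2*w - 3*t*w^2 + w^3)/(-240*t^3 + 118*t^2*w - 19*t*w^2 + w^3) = (6*t^2 + 5*t*w + w^2)/(30*t^2 - 11*t*w + w^2)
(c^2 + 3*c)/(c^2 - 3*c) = (c + 3)/(c - 3)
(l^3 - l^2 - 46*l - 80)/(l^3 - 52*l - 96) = (l + 5)/(l + 6)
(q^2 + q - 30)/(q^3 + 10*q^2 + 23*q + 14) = (q^2 + q - 30)/(q^3 + 10*q^2 + 23*q + 14)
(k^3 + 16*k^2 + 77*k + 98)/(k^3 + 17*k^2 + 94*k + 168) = (k^2 + 9*k + 14)/(k^2 + 10*k + 24)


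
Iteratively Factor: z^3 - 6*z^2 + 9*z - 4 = (z - 4)*(z^2 - 2*z + 1) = (z - 4)*(z - 1)*(z - 1)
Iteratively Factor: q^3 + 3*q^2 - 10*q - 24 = (q + 2)*(q^2 + q - 12) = (q + 2)*(q + 4)*(q - 3)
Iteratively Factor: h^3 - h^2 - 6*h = (h + 2)*(h^2 - 3*h) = h*(h + 2)*(h - 3)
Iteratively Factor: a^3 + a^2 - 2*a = (a + 2)*(a^2 - a) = (a - 1)*(a + 2)*(a)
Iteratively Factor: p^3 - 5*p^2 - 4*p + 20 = (p - 2)*(p^2 - 3*p - 10) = (p - 5)*(p - 2)*(p + 2)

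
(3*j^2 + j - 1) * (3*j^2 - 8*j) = 9*j^4 - 21*j^3 - 11*j^2 + 8*j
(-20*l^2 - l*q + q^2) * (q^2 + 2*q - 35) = -20*l^2*q^2 - 40*l^2*q + 700*l^2 - l*q^3 - 2*l*q^2 + 35*l*q + q^4 + 2*q^3 - 35*q^2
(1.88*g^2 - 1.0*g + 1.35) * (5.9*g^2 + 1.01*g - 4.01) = 11.092*g^4 - 4.0012*g^3 - 0.583799999999999*g^2 + 5.3735*g - 5.4135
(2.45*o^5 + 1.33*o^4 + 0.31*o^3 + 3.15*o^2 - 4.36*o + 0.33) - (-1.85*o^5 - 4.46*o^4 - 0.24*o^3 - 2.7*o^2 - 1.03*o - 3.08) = 4.3*o^5 + 5.79*o^4 + 0.55*o^3 + 5.85*o^2 - 3.33*o + 3.41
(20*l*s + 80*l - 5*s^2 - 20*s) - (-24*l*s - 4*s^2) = 44*l*s + 80*l - s^2 - 20*s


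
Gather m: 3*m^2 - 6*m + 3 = 3*m^2 - 6*m + 3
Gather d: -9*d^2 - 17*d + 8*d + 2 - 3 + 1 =-9*d^2 - 9*d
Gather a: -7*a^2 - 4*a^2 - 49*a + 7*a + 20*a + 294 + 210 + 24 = -11*a^2 - 22*a + 528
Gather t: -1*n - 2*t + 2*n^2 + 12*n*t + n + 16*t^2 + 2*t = 2*n^2 + 12*n*t + 16*t^2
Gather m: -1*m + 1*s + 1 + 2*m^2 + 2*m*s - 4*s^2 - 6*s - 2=2*m^2 + m*(2*s - 1) - 4*s^2 - 5*s - 1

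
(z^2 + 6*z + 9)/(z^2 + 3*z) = (z + 3)/z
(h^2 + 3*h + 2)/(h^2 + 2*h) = (h + 1)/h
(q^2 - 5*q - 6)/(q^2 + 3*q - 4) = (q^2 - 5*q - 6)/(q^2 + 3*q - 4)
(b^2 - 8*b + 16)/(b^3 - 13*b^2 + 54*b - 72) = (b - 4)/(b^2 - 9*b + 18)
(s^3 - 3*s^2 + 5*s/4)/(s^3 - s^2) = (s^2 - 3*s + 5/4)/(s*(s - 1))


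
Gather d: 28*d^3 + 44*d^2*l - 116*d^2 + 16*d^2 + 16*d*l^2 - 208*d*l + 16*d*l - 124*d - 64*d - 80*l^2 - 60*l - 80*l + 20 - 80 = 28*d^3 + d^2*(44*l - 100) + d*(16*l^2 - 192*l - 188) - 80*l^2 - 140*l - 60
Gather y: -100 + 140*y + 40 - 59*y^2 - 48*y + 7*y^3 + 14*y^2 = 7*y^3 - 45*y^2 + 92*y - 60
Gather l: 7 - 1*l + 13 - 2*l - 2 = 18 - 3*l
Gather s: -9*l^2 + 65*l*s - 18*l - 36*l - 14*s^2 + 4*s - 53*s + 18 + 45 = -9*l^2 - 54*l - 14*s^2 + s*(65*l - 49) + 63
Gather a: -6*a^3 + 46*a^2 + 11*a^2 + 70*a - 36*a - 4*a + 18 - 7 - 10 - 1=-6*a^3 + 57*a^2 + 30*a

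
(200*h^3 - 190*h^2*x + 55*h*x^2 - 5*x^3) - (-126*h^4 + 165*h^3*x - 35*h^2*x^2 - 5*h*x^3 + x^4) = 126*h^4 - 165*h^3*x + 200*h^3 + 35*h^2*x^2 - 190*h^2*x + 5*h*x^3 + 55*h*x^2 - x^4 - 5*x^3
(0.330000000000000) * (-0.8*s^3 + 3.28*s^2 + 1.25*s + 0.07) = -0.264*s^3 + 1.0824*s^2 + 0.4125*s + 0.0231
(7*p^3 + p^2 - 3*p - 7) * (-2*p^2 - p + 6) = -14*p^5 - 9*p^4 + 47*p^3 + 23*p^2 - 11*p - 42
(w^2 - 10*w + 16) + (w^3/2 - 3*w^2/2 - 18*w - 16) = w^3/2 - w^2/2 - 28*w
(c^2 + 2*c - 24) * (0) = 0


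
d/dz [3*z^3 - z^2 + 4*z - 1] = 9*z^2 - 2*z + 4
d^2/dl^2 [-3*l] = 0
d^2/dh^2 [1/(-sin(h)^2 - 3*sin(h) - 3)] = (4*sin(h)^4 + 9*sin(h)^3 - 9*sin(h)^2 - 27*sin(h) - 12)/(sin(h)^2 + 3*sin(h) + 3)^3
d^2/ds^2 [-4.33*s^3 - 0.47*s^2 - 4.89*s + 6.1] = -25.98*s - 0.94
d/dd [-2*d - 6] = -2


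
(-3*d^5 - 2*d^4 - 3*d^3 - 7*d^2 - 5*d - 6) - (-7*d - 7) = -3*d^5 - 2*d^4 - 3*d^3 - 7*d^2 + 2*d + 1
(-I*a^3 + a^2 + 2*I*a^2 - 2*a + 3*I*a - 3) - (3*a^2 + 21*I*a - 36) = -I*a^3 - 2*a^2 + 2*I*a^2 - 2*a - 18*I*a + 33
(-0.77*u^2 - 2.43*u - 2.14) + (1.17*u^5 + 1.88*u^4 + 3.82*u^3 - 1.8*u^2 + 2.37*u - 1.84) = 1.17*u^5 + 1.88*u^4 + 3.82*u^3 - 2.57*u^2 - 0.0600000000000001*u - 3.98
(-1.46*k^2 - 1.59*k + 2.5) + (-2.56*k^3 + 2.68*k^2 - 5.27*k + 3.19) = -2.56*k^3 + 1.22*k^2 - 6.86*k + 5.69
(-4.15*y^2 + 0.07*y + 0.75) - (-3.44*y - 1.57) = -4.15*y^2 + 3.51*y + 2.32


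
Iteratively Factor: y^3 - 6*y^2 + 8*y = (y - 2)*(y^2 - 4*y) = y*(y - 2)*(y - 4)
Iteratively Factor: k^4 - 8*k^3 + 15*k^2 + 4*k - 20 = (k - 5)*(k^3 - 3*k^2 + 4) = (k - 5)*(k - 2)*(k^2 - k - 2) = (k - 5)*(k - 2)^2*(k + 1)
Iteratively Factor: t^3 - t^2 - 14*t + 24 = (t + 4)*(t^2 - 5*t + 6) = (t - 2)*(t + 4)*(t - 3)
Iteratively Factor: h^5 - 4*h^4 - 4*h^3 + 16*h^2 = (h - 2)*(h^4 - 2*h^3 - 8*h^2) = (h - 4)*(h - 2)*(h^3 + 2*h^2) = h*(h - 4)*(h - 2)*(h^2 + 2*h) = h^2*(h - 4)*(h - 2)*(h + 2)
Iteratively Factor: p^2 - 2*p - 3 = (p + 1)*(p - 3)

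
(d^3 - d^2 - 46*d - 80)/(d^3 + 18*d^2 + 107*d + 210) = (d^2 - 6*d - 16)/(d^2 + 13*d + 42)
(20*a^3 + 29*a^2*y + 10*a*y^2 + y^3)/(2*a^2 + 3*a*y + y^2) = (20*a^2 + 9*a*y + y^2)/(2*a + y)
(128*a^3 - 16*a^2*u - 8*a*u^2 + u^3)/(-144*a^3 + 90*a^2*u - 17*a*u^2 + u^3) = (-16*a^2 + u^2)/(18*a^2 - 9*a*u + u^2)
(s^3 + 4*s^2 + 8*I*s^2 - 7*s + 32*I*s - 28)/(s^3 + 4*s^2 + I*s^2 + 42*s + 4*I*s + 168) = (s + I)/(s - 6*I)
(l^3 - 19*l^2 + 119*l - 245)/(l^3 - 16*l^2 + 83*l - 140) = (l - 7)/(l - 4)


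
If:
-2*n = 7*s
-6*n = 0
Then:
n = 0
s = 0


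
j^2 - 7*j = j*(j - 7)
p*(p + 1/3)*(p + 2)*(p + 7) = p^4 + 28*p^3/3 + 17*p^2 + 14*p/3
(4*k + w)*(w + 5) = 4*k*w + 20*k + w^2 + 5*w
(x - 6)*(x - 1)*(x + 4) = x^3 - 3*x^2 - 22*x + 24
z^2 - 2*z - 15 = (z - 5)*(z + 3)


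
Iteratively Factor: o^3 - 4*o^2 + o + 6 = (o - 3)*(o^2 - o - 2) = (o - 3)*(o + 1)*(o - 2)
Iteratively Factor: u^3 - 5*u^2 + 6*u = (u - 3)*(u^2 - 2*u) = u*(u - 3)*(u - 2)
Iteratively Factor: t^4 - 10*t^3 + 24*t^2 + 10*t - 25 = (t + 1)*(t^3 - 11*t^2 + 35*t - 25) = (t - 5)*(t + 1)*(t^2 - 6*t + 5) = (t - 5)*(t - 1)*(t + 1)*(t - 5)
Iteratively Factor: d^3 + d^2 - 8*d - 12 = (d - 3)*(d^2 + 4*d + 4) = (d - 3)*(d + 2)*(d + 2)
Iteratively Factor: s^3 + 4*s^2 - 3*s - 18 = (s + 3)*(s^2 + s - 6) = (s + 3)^2*(s - 2)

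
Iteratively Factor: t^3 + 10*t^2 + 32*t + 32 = (t + 2)*(t^2 + 8*t + 16) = (t + 2)*(t + 4)*(t + 4)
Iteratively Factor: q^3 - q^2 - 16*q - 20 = (q + 2)*(q^2 - 3*q - 10) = (q + 2)^2*(q - 5)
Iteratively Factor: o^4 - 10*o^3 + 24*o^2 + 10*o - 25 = (o - 1)*(o^3 - 9*o^2 + 15*o + 25) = (o - 1)*(o + 1)*(o^2 - 10*o + 25) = (o - 5)*(o - 1)*(o + 1)*(o - 5)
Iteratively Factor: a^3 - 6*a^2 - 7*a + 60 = (a + 3)*(a^2 - 9*a + 20) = (a - 4)*(a + 3)*(a - 5)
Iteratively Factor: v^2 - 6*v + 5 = (v - 5)*(v - 1)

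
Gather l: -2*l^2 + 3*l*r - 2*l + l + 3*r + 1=-2*l^2 + l*(3*r - 1) + 3*r + 1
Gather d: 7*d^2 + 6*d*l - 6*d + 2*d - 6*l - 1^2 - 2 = 7*d^2 + d*(6*l - 4) - 6*l - 3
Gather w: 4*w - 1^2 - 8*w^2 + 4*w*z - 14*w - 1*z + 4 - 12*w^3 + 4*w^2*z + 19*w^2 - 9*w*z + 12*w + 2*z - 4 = -12*w^3 + w^2*(4*z + 11) + w*(2 - 5*z) + z - 1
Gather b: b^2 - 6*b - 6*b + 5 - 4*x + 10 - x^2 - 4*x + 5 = b^2 - 12*b - x^2 - 8*x + 20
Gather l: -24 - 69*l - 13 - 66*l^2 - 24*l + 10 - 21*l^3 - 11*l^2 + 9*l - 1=-21*l^3 - 77*l^2 - 84*l - 28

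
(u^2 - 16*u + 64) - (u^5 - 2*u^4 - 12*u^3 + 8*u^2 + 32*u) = -u^5 + 2*u^4 + 12*u^3 - 7*u^2 - 48*u + 64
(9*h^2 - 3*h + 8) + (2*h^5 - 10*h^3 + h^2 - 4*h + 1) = 2*h^5 - 10*h^3 + 10*h^2 - 7*h + 9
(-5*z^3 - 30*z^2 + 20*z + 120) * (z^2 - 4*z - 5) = -5*z^5 - 10*z^4 + 165*z^3 + 190*z^2 - 580*z - 600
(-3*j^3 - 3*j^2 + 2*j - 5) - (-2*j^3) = -j^3 - 3*j^2 + 2*j - 5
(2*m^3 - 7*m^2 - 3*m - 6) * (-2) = -4*m^3 + 14*m^2 + 6*m + 12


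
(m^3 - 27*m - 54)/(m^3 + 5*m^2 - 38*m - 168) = (m^2 + 6*m + 9)/(m^2 + 11*m + 28)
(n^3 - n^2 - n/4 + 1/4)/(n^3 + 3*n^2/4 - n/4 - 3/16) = 4*(n - 1)/(4*n + 3)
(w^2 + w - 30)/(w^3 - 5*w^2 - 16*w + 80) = (w + 6)/(w^2 - 16)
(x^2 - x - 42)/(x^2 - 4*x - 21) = (x + 6)/(x + 3)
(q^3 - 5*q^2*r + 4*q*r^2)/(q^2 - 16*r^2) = q*(q - r)/(q + 4*r)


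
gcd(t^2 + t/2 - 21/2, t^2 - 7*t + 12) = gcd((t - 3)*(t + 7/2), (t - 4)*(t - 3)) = t - 3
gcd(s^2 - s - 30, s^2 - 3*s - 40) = s + 5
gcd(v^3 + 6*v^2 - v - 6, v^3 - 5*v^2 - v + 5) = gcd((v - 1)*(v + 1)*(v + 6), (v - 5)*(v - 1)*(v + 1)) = v^2 - 1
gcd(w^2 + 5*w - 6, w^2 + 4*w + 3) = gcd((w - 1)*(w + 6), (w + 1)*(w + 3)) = 1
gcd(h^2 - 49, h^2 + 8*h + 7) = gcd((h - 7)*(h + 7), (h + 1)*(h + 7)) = h + 7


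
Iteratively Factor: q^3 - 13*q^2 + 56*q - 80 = (q - 5)*(q^2 - 8*q + 16) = (q - 5)*(q - 4)*(q - 4)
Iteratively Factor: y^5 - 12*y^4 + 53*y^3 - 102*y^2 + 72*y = (y - 3)*(y^4 - 9*y^3 + 26*y^2 - 24*y) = (y - 3)*(y - 2)*(y^3 - 7*y^2 + 12*y) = (y - 3)^2*(y - 2)*(y^2 - 4*y) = y*(y - 3)^2*(y - 2)*(y - 4)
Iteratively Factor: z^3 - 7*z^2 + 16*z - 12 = (z - 2)*(z^2 - 5*z + 6) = (z - 3)*(z - 2)*(z - 2)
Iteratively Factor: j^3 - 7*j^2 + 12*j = (j - 3)*(j^2 - 4*j) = (j - 4)*(j - 3)*(j)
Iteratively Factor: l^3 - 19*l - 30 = (l - 5)*(l^2 + 5*l + 6) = (l - 5)*(l + 3)*(l + 2)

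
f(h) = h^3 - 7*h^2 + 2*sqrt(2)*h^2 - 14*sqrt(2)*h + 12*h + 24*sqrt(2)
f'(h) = 3*h^2 - 14*h + 4*sqrt(2)*h - 14*sqrt(2) + 12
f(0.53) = 28.78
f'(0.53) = -11.38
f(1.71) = 13.41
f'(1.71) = -13.29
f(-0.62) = 36.93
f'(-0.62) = -1.47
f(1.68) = 13.81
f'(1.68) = -13.35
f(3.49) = -1.58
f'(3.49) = -0.38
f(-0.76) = 37.02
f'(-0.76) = 0.27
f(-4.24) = -84.21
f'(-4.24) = 81.51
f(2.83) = 1.13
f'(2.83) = -7.38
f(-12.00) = -2201.18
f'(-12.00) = 524.32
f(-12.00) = -2201.18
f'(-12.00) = 524.32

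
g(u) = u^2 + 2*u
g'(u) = 2*u + 2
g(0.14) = 0.30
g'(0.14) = 2.28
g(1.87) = 7.24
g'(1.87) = 5.74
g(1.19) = 3.80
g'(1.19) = 4.38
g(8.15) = 82.72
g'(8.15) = 18.30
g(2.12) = 8.73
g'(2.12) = 6.24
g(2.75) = 13.06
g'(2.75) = 7.50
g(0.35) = 0.82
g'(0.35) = 2.70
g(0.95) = 2.80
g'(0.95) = 3.90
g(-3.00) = 3.00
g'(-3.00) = -4.00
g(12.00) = 168.00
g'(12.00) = 26.00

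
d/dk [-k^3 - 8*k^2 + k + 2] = -3*k^2 - 16*k + 1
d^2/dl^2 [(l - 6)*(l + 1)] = 2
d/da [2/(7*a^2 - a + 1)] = 2*(1 - 14*a)/(7*a^2 - a + 1)^2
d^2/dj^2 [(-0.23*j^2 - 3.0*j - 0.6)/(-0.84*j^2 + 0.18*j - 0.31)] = (4.303152*j^3 + 2.180808*j^2 - 5.23152*j + 0.105406)/(0.592704*j^6 - 0.381024*j^5 + 0.737856*j^4 - 0.287064*j^3 + 0.272304*j^2 - 0.051894*j + 0.029791)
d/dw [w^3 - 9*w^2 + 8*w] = 3*w^2 - 18*w + 8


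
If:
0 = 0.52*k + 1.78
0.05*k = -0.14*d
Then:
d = 1.22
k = -3.42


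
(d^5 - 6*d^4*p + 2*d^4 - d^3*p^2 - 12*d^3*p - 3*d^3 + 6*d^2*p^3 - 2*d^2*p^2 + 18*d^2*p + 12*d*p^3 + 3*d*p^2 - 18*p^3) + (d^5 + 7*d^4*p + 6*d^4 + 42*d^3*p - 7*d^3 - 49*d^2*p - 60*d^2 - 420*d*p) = 2*d^5 + d^4*p + 8*d^4 - d^3*p^2 + 30*d^3*p - 10*d^3 + 6*d^2*p^3 - 2*d^2*p^2 - 31*d^2*p - 60*d^2 + 12*d*p^3 + 3*d*p^2 - 420*d*p - 18*p^3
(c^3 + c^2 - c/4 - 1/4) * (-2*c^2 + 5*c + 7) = -2*c^5 + 3*c^4 + 25*c^3/2 + 25*c^2/4 - 3*c - 7/4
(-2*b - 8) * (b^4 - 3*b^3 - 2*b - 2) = -2*b^5 - 2*b^4 + 24*b^3 + 4*b^2 + 20*b + 16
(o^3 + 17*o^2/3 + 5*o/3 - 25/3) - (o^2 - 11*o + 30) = o^3 + 14*o^2/3 + 38*o/3 - 115/3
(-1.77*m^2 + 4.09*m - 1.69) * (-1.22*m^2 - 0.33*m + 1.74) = 2.1594*m^4 - 4.4057*m^3 - 2.3677*m^2 + 7.6743*m - 2.9406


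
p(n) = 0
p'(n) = 0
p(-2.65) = 0.00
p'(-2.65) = 0.00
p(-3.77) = 0.00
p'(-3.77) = 0.00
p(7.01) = 0.00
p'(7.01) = 0.00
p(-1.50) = 0.00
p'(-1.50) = 0.00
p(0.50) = 0.00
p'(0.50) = 0.00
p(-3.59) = 0.00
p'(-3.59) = 0.00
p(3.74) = 0.00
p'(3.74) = 0.00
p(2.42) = 0.00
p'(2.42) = 0.00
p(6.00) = 0.00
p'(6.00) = 0.00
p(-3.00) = 0.00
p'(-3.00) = 0.00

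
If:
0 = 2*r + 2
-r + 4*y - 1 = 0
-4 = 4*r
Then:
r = -1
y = 0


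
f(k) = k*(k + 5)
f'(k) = 2*k + 5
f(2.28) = 16.60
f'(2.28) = 9.56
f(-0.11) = -0.54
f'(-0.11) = 4.78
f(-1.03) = -4.09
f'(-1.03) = 2.94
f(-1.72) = -5.64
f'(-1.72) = 1.56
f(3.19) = 26.13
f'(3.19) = 11.38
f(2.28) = 16.60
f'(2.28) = 9.56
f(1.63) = 10.81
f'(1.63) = 8.26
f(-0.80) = -3.36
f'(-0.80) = 3.40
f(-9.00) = 36.00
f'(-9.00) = -13.00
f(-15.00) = 150.00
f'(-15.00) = -25.00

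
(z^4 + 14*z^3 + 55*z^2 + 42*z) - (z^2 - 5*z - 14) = z^4 + 14*z^3 + 54*z^2 + 47*z + 14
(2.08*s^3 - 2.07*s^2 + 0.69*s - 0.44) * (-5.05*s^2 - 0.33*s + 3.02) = -10.504*s^5 + 9.7671*s^4 + 3.4802*s^3 - 4.2571*s^2 + 2.229*s - 1.3288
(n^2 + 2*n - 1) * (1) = n^2 + 2*n - 1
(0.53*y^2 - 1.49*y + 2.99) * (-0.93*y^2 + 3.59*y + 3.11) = -0.4929*y^4 + 3.2884*y^3 - 6.4815*y^2 + 6.1002*y + 9.2989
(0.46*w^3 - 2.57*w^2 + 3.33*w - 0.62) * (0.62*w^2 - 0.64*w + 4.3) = 0.2852*w^5 - 1.8878*w^4 + 5.6874*w^3 - 13.5666*w^2 + 14.7158*w - 2.666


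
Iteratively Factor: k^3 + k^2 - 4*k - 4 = (k + 2)*(k^2 - k - 2) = (k + 1)*(k + 2)*(k - 2)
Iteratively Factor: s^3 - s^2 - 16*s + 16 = (s + 4)*(s^2 - 5*s + 4) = (s - 1)*(s + 4)*(s - 4)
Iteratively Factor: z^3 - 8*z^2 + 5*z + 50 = (z - 5)*(z^2 - 3*z - 10) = (z - 5)^2*(z + 2)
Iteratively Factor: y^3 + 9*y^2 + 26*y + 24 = (y + 3)*(y^2 + 6*y + 8) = (y + 2)*(y + 3)*(y + 4)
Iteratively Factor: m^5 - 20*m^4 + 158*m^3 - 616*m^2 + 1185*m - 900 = (m - 5)*(m^4 - 15*m^3 + 83*m^2 - 201*m + 180) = (m - 5)*(m - 3)*(m^3 - 12*m^2 + 47*m - 60) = (m - 5)*(m - 3)^2*(m^2 - 9*m + 20) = (m - 5)^2*(m - 3)^2*(m - 4)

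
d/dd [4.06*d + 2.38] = 4.06000000000000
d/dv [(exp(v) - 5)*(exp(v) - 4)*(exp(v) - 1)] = (3*exp(2*v) - 20*exp(v) + 29)*exp(v)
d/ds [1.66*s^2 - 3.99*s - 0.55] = 3.32*s - 3.99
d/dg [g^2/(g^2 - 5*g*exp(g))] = 5*(g - 1)*exp(g)/(g - 5*exp(g))^2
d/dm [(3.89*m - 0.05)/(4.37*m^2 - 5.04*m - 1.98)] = (-16.9993*m^2 + 0.437000000000001*m - 7.9542)/(19.0969*m^4 - 44.0496*m^3 + 8.0964*m^2 + 19.9584*m + 3.9204)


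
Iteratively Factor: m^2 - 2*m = (m)*(m - 2)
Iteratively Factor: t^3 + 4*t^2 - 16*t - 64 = (t + 4)*(t^2 - 16) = (t + 4)^2*(t - 4)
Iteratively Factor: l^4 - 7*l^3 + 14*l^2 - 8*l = (l - 2)*(l^3 - 5*l^2 + 4*l) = (l - 4)*(l - 2)*(l^2 - l) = l*(l - 4)*(l - 2)*(l - 1)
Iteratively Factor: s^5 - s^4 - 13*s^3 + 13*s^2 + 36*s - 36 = (s + 3)*(s^4 - 4*s^3 - s^2 + 16*s - 12) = (s - 2)*(s + 3)*(s^3 - 2*s^2 - 5*s + 6) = (s - 2)*(s - 1)*(s + 3)*(s^2 - s - 6) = (s - 3)*(s - 2)*(s - 1)*(s + 3)*(s + 2)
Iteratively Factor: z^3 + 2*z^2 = (z)*(z^2 + 2*z) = z^2*(z + 2)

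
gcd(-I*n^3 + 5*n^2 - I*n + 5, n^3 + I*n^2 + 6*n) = 1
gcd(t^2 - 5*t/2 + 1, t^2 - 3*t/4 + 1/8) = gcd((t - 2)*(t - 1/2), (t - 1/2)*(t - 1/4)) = t - 1/2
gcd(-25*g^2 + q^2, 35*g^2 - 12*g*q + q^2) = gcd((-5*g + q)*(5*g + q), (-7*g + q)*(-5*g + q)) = -5*g + q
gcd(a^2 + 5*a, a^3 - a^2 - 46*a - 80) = a + 5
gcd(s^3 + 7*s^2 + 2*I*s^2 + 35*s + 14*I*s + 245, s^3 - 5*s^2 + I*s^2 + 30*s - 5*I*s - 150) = s - 5*I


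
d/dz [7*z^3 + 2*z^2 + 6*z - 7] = 21*z^2 + 4*z + 6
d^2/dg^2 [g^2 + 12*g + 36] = 2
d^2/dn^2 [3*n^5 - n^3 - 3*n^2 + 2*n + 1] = 60*n^3 - 6*n - 6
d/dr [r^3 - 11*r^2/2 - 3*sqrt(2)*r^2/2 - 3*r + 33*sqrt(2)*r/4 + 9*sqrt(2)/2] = 3*r^2 - 11*r - 3*sqrt(2)*r - 3 + 33*sqrt(2)/4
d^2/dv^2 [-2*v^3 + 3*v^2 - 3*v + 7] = 6 - 12*v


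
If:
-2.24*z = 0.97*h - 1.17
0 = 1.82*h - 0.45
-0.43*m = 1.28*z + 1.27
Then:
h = 0.25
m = -4.19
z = 0.42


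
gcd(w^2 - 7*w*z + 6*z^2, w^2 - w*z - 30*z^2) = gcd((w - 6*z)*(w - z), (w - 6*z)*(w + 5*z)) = -w + 6*z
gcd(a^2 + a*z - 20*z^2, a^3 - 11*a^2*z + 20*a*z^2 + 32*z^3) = -a + 4*z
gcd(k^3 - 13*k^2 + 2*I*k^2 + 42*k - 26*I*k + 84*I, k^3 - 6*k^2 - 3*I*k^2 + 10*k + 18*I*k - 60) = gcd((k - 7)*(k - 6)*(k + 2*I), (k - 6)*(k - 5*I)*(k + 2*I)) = k^2 + k*(-6 + 2*I) - 12*I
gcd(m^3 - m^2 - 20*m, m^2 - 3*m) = m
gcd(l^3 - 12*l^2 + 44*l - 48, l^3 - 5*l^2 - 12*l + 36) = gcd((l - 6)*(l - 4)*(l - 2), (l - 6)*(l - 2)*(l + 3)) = l^2 - 8*l + 12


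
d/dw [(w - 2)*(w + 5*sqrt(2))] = 2*w - 2 + 5*sqrt(2)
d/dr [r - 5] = 1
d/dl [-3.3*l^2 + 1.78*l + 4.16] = 1.78 - 6.6*l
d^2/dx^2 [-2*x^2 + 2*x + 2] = -4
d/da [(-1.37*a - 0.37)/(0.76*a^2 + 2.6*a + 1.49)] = (1.0412*a^2 + 0.5624*a - 1.0793)/(0.5776*a^4 + 3.952*a^3 + 9.0248*a^2 + 7.748*a + 2.2201)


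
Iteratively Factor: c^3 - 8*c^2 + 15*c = (c)*(c^2 - 8*c + 15) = c*(c - 5)*(c - 3)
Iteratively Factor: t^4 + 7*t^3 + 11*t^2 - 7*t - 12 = (t + 3)*(t^3 + 4*t^2 - t - 4) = (t + 3)*(t + 4)*(t^2 - 1) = (t - 1)*(t + 3)*(t + 4)*(t + 1)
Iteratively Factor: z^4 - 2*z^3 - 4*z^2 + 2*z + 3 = (z + 1)*(z^3 - 3*z^2 - z + 3) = (z - 1)*(z + 1)*(z^2 - 2*z - 3) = (z - 3)*(z - 1)*(z + 1)*(z + 1)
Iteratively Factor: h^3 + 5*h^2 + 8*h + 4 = (h + 1)*(h^2 + 4*h + 4) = (h + 1)*(h + 2)*(h + 2)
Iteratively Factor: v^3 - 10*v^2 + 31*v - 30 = (v - 5)*(v^2 - 5*v + 6) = (v - 5)*(v - 2)*(v - 3)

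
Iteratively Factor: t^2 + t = (t)*(t + 1)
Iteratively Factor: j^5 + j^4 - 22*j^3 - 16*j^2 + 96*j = (j + 3)*(j^4 - 2*j^3 - 16*j^2 + 32*j) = (j - 4)*(j + 3)*(j^3 + 2*j^2 - 8*j) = (j - 4)*(j - 2)*(j + 3)*(j^2 + 4*j) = j*(j - 4)*(j - 2)*(j + 3)*(j + 4)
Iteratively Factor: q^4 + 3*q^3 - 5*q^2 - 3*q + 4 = (q - 1)*(q^3 + 4*q^2 - q - 4) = (q - 1)*(q + 1)*(q^2 + 3*q - 4) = (q - 1)*(q + 1)*(q + 4)*(q - 1)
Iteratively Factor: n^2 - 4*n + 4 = (n - 2)*(n - 2)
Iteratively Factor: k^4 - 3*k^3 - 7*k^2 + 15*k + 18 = (k - 3)*(k^3 - 7*k - 6) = (k - 3)*(k + 2)*(k^2 - 2*k - 3) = (k - 3)^2*(k + 2)*(k + 1)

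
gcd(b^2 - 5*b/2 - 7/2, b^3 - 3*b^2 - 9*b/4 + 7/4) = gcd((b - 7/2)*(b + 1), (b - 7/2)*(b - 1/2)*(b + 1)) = b^2 - 5*b/2 - 7/2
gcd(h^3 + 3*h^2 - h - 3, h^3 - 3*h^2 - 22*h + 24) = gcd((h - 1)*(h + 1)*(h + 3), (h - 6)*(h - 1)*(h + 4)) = h - 1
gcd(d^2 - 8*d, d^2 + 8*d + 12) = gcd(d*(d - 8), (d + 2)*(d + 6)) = 1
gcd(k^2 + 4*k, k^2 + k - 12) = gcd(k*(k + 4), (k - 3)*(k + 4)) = k + 4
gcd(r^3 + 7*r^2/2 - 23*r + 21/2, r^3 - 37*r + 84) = r^2 + 4*r - 21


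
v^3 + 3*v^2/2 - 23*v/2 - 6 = (v - 3)*(v + 1/2)*(v + 4)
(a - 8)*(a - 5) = a^2 - 13*a + 40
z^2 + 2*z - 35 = (z - 5)*(z + 7)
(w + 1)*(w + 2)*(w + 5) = w^3 + 8*w^2 + 17*w + 10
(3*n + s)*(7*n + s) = 21*n^2 + 10*n*s + s^2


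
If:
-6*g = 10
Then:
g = -5/3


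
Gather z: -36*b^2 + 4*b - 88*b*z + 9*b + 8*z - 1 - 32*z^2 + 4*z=-36*b^2 + 13*b - 32*z^2 + z*(12 - 88*b) - 1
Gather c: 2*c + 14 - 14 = 2*c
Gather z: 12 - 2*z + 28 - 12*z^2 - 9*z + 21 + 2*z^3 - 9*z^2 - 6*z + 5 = 2*z^3 - 21*z^2 - 17*z + 66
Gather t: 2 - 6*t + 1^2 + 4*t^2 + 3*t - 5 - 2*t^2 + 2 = 2*t^2 - 3*t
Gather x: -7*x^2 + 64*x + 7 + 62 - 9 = -7*x^2 + 64*x + 60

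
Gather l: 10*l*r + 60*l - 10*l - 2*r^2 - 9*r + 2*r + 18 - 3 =l*(10*r + 50) - 2*r^2 - 7*r + 15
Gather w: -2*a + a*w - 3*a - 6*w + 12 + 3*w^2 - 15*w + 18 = -5*a + 3*w^2 + w*(a - 21) + 30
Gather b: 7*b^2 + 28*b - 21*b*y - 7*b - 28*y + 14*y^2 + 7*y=7*b^2 + b*(21 - 21*y) + 14*y^2 - 21*y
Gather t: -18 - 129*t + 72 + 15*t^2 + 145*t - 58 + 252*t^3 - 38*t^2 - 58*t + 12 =252*t^3 - 23*t^2 - 42*t + 8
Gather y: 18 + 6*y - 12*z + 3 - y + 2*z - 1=5*y - 10*z + 20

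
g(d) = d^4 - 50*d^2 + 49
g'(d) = 4*d^3 - 100*d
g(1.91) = -120.10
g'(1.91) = -163.13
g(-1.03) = -2.92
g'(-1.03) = 98.63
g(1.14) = -14.29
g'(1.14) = -108.07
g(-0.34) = 43.23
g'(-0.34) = 33.84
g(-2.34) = -194.80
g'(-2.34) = 182.75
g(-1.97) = -129.98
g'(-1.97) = 166.42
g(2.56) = -235.73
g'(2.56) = -188.89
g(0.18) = 47.38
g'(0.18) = -17.98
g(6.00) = -455.00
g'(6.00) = 264.00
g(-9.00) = 2560.00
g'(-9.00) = -2016.00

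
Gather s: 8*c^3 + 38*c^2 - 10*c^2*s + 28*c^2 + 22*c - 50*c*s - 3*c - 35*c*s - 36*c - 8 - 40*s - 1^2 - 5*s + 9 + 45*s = 8*c^3 + 66*c^2 - 17*c + s*(-10*c^2 - 85*c)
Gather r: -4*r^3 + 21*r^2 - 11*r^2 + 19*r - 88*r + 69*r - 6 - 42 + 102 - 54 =-4*r^3 + 10*r^2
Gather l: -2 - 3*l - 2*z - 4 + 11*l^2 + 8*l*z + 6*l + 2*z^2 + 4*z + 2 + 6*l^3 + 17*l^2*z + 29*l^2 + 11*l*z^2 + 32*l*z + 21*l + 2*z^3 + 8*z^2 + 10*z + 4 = 6*l^3 + l^2*(17*z + 40) + l*(11*z^2 + 40*z + 24) + 2*z^3 + 10*z^2 + 12*z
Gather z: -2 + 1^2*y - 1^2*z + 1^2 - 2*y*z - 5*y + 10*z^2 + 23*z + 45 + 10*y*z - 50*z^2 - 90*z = -4*y - 40*z^2 + z*(8*y - 68) + 44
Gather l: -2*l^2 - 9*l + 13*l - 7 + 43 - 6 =-2*l^2 + 4*l + 30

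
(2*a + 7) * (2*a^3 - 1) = 4*a^4 + 14*a^3 - 2*a - 7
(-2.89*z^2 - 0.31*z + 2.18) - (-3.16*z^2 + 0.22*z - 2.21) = 0.27*z^2 - 0.53*z + 4.39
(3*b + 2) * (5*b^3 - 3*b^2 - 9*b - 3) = 15*b^4 + b^3 - 33*b^2 - 27*b - 6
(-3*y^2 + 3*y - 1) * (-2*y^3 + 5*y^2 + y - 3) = 6*y^5 - 21*y^4 + 14*y^3 + 7*y^2 - 10*y + 3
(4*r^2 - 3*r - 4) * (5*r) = 20*r^3 - 15*r^2 - 20*r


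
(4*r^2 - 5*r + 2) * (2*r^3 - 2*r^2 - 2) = 8*r^5 - 18*r^4 + 14*r^3 - 12*r^2 + 10*r - 4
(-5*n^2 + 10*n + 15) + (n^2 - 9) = -4*n^2 + 10*n + 6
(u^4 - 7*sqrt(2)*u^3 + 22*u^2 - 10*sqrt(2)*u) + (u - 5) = u^4 - 7*sqrt(2)*u^3 + 22*u^2 - 10*sqrt(2)*u + u - 5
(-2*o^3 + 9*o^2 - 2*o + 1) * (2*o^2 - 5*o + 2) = -4*o^5 + 28*o^4 - 53*o^3 + 30*o^2 - 9*o + 2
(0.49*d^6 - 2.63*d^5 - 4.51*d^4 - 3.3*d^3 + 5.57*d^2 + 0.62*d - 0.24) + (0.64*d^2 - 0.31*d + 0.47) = 0.49*d^6 - 2.63*d^5 - 4.51*d^4 - 3.3*d^3 + 6.21*d^2 + 0.31*d + 0.23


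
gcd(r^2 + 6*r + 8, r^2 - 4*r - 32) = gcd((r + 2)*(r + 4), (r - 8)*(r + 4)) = r + 4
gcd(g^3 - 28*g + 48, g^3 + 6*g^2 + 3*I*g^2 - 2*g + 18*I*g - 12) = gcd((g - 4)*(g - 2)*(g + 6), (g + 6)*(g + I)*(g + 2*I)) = g + 6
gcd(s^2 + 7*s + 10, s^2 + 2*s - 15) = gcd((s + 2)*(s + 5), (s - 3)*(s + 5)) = s + 5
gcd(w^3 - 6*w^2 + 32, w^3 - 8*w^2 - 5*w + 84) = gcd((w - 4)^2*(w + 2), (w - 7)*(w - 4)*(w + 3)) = w - 4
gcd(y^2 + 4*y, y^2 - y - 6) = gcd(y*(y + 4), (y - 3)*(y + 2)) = 1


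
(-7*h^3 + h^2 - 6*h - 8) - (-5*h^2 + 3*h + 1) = -7*h^3 + 6*h^2 - 9*h - 9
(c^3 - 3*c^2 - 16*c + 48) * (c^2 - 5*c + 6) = c^5 - 8*c^4 + 5*c^3 + 110*c^2 - 336*c + 288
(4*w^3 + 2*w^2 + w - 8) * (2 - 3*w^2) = -12*w^5 - 6*w^4 + 5*w^3 + 28*w^2 + 2*w - 16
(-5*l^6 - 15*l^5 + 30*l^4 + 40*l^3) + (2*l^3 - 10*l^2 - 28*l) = -5*l^6 - 15*l^5 + 30*l^4 + 42*l^3 - 10*l^2 - 28*l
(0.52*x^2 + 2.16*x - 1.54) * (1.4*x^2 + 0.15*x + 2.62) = 0.728*x^4 + 3.102*x^3 - 0.4696*x^2 + 5.4282*x - 4.0348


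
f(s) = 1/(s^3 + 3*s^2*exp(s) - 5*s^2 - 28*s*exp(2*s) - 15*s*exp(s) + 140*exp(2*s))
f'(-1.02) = -0.11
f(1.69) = 0.00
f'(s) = (-3*s^2*exp(s) - 3*s^2 + 56*s*exp(2*s) + 9*s*exp(s) + 10*s - 252*exp(2*s) + 15*exp(s))/(s^3 + 3*s^2*exp(s) - 5*s^2 - 28*s*exp(2*s) - 15*s*exp(s) + 140*exp(2*s))^2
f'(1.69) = -0.00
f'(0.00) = -0.01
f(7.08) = -0.00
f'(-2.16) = -0.07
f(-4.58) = -0.01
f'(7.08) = 0.00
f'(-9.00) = 0.00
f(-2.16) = -0.04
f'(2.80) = -0.00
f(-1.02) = 0.04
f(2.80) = 0.00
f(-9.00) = 0.00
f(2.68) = 0.00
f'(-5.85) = -0.00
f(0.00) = 0.01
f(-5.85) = -0.00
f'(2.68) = -0.00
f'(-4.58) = -0.00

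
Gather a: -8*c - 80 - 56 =-8*c - 136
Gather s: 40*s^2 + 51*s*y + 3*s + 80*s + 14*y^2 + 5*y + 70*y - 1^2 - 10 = 40*s^2 + s*(51*y + 83) + 14*y^2 + 75*y - 11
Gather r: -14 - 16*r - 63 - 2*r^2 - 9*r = -2*r^2 - 25*r - 77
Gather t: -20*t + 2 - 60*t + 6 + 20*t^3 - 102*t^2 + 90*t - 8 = 20*t^3 - 102*t^2 + 10*t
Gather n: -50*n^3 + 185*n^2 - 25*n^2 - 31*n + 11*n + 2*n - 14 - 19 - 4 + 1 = -50*n^3 + 160*n^2 - 18*n - 36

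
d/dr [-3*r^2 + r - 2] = 1 - 6*r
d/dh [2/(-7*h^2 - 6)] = 28*h/(7*h^2 + 6)^2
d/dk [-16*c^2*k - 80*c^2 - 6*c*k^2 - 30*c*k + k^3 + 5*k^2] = -16*c^2 - 12*c*k - 30*c + 3*k^2 + 10*k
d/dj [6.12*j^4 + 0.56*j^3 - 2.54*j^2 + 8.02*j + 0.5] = 24.48*j^3 + 1.68*j^2 - 5.08*j + 8.02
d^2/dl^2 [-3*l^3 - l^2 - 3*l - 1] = -18*l - 2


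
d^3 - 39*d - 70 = (d - 7)*(d + 2)*(d + 5)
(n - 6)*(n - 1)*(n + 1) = n^3 - 6*n^2 - n + 6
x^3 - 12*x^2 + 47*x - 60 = (x - 5)*(x - 4)*(x - 3)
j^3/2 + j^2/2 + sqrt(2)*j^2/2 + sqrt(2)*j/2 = j*(j/2 + sqrt(2)/2)*(j + 1)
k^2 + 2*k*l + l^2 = (k + l)^2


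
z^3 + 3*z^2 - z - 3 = (z - 1)*(z + 1)*(z + 3)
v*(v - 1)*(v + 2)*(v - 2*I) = v^4 + v^3 - 2*I*v^3 - 2*v^2 - 2*I*v^2 + 4*I*v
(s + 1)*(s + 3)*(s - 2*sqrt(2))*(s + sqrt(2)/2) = s^4 - 3*sqrt(2)*s^3/2 + 4*s^3 - 6*sqrt(2)*s^2 + s^2 - 8*s - 9*sqrt(2)*s/2 - 6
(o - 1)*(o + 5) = o^2 + 4*o - 5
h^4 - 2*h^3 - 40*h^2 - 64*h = h*(h - 8)*(h + 2)*(h + 4)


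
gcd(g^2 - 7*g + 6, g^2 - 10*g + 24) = g - 6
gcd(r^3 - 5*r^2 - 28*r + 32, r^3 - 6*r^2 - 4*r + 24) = 1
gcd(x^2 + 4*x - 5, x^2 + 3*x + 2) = 1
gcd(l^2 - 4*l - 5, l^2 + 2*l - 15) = 1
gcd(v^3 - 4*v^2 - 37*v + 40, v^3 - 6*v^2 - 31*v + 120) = v^2 - 3*v - 40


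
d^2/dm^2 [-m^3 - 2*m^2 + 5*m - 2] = -6*m - 4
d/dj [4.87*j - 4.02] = 4.87000000000000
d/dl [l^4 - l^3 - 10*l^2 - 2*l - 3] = 4*l^3 - 3*l^2 - 20*l - 2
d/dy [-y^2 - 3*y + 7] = -2*y - 3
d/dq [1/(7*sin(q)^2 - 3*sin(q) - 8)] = (3 - 14*sin(q))*cos(q)/(-7*sin(q)^2 + 3*sin(q) + 8)^2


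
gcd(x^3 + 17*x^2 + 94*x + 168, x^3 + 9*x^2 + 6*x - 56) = x^2 + 11*x + 28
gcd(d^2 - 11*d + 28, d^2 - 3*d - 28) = d - 7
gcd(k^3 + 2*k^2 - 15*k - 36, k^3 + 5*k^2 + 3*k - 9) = k^2 + 6*k + 9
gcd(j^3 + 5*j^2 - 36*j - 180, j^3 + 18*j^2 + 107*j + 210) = j^2 + 11*j + 30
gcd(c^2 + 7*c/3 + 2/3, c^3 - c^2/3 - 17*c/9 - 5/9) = c + 1/3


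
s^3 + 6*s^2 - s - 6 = (s - 1)*(s + 1)*(s + 6)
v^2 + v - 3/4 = (v - 1/2)*(v + 3/2)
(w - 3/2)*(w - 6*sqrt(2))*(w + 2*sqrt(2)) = w^3 - 4*sqrt(2)*w^2 - 3*w^2/2 - 24*w + 6*sqrt(2)*w + 36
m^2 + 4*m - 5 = (m - 1)*(m + 5)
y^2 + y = y*(y + 1)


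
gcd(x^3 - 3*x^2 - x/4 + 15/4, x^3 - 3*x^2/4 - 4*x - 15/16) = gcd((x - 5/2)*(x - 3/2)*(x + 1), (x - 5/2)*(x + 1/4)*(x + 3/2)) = x - 5/2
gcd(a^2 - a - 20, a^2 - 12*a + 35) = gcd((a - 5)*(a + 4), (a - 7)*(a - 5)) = a - 5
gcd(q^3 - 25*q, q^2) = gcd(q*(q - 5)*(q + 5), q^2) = q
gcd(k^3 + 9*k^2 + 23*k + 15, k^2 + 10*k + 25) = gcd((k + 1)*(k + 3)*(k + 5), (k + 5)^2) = k + 5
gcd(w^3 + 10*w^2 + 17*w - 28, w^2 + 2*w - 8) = w + 4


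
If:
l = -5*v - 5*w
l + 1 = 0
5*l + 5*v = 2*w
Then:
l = -1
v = 27/35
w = -4/7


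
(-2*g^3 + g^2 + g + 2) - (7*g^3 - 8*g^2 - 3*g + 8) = -9*g^3 + 9*g^2 + 4*g - 6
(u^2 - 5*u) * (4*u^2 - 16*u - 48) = 4*u^4 - 36*u^3 + 32*u^2 + 240*u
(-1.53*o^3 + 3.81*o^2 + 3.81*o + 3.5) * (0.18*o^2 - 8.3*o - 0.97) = -0.2754*o^5 + 13.3848*o^4 - 29.4531*o^3 - 34.6887*o^2 - 32.7457*o - 3.395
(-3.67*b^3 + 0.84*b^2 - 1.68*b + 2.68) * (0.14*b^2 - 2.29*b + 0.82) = -0.5138*b^5 + 8.5219*b^4 - 5.1682*b^3 + 4.9112*b^2 - 7.5148*b + 2.1976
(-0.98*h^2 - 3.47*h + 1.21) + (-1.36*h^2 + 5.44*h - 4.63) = -2.34*h^2 + 1.97*h - 3.42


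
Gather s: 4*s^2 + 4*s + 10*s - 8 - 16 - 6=4*s^2 + 14*s - 30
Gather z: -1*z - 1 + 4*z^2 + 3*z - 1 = 4*z^2 + 2*z - 2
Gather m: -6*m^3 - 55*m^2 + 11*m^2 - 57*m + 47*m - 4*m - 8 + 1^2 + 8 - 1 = -6*m^3 - 44*m^2 - 14*m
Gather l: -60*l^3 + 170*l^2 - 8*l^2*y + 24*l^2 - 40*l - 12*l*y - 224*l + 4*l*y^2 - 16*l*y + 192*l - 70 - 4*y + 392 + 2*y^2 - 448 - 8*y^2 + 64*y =-60*l^3 + l^2*(194 - 8*y) + l*(4*y^2 - 28*y - 72) - 6*y^2 + 60*y - 126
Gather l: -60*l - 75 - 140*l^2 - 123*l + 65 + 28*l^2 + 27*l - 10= -112*l^2 - 156*l - 20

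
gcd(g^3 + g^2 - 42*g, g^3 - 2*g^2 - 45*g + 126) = g^2 + g - 42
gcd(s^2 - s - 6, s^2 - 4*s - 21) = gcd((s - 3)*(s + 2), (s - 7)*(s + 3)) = 1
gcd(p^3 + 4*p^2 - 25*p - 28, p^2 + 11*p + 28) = p + 7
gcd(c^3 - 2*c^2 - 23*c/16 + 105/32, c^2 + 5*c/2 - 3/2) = 1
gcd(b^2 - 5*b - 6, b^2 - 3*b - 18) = b - 6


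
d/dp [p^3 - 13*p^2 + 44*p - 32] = 3*p^2 - 26*p + 44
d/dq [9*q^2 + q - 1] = 18*q + 1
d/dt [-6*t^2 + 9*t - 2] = 9 - 12*t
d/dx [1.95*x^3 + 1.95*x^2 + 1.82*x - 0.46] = 5.85*x^2 + 3.9*x + 1.82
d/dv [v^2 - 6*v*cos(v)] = 6*v*sin(v) + 2*v - 6*cos(v)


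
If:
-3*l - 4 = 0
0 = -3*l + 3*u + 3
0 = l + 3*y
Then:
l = -4/3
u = -7/3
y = 4/9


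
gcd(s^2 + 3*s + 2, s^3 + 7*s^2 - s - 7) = s + 1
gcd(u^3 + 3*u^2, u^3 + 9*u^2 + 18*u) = u^2 + 3*u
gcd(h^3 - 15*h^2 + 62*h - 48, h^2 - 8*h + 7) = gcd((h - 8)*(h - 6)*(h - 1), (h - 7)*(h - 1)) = h - 1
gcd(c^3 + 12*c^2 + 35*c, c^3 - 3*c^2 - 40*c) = c^2 + 5*c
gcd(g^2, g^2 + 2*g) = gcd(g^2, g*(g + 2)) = g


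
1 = 1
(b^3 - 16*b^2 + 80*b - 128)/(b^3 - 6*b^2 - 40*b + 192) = (b - 4)/(b + 6)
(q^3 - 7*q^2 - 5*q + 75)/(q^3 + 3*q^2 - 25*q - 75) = (q - 5)/(q + 5)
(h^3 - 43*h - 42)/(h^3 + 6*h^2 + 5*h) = (h^2 - h - 42)/(h*(h + 5))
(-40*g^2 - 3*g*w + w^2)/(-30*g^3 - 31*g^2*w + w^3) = (-8*g + w)/(-6*g^2 - 5*g*w + w^2)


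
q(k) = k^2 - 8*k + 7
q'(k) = 2*k - 8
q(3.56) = -8.81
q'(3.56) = -0.88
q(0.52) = 3.11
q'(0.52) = -6.96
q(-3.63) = 49.22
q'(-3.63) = -15.26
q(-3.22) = 43.13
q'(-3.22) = -14.44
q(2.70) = -7.31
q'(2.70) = -2.60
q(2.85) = -7.68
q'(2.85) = -2.30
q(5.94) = -5.24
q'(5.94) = 3.88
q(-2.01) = 27.12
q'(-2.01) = -12.02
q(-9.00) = 160.00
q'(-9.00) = -26.00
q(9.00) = 16.00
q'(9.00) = 10.00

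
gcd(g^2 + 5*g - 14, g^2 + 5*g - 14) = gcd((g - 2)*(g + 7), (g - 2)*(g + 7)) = g^2 + 5*g - 14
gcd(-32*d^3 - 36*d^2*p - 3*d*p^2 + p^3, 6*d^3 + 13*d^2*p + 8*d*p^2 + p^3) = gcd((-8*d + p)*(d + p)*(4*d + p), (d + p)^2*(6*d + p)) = d + p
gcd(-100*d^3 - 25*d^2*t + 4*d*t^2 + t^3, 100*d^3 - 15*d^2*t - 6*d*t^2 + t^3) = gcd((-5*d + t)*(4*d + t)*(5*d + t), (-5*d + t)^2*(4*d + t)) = -20*d^2 - d*t + t^2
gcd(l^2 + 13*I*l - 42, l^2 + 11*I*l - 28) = l + 7*I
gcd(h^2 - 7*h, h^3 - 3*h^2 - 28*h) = h^2 - 7*h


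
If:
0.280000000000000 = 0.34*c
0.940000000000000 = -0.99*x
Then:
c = 0.82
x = -0.95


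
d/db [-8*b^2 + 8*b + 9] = 8 - 16*b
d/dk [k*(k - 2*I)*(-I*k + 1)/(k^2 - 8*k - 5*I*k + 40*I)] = (-I*k^4 + k^3*(-10 + 16*I) + k^2*(128 + 7*I) - 80*I*k + 80)/(k^4 + k^3*(-16 - 10*I) + k^2*(39 + 160*I) + k*(400 - 640*I) - 1600)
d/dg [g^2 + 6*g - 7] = 2*g + 6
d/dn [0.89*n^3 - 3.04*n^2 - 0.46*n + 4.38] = 2.67*n^2 - 6.08*n - 0.46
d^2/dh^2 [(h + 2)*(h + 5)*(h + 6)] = 6*h + 26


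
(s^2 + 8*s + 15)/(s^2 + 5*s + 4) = (s^2 + 8*s + 15)/(s^2 + 5*s + 4)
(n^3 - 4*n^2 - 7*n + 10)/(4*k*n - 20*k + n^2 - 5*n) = (n^2 + n - 2)/(4*k + n)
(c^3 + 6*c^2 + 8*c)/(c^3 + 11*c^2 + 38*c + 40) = c/(c + 5)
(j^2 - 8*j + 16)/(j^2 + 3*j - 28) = (j - 4)/(j + 7)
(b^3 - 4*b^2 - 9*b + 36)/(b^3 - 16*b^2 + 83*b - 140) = (b^2 - 9)/(b^2 - 12*b + 35)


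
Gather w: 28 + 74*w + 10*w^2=10*w^2 + 74*w + 28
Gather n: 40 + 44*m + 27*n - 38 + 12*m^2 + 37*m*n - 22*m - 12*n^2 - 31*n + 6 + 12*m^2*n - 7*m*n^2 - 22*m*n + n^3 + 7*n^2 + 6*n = 12*m^2 + 22*m + n^3 + n^2*(-7*m - 5) + n*(12*m^2 + 15*m + 2) + 8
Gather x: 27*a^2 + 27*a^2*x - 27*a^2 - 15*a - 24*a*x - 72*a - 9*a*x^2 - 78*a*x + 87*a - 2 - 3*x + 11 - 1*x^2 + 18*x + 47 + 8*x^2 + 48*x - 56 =x^2*(7 - 9*a) + x*(27*a^2 - 102*a + 63)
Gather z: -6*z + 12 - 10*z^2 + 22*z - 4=-10*z^2 + 16*z + 8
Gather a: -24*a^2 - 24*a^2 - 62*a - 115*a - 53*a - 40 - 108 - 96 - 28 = -48*a^2 - 230*a - 272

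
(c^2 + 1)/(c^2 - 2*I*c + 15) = (c^2 + 1)/(c^2 - 2*I*c + 15)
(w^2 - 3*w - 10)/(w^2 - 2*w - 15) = (w + 2)/(w + 3)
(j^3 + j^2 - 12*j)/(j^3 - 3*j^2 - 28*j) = (j - 3)/(j - 7)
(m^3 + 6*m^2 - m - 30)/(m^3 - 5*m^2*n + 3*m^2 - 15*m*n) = (m^2 + 3*m - 10)/(m*(m - 5*n))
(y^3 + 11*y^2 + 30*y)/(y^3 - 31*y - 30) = y*(y + 6)/(y^2 - 5*y - 6)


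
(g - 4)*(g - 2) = g^2 - 6*g + 8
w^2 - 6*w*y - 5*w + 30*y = (w - 5)*(w - 6*y)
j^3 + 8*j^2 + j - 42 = (j - 2)*(j + 3)*(j + 7)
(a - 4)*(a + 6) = a^2 + 2*a - 24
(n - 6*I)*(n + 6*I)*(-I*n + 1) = -I*n^3 + n^2 - 36*I*n + 36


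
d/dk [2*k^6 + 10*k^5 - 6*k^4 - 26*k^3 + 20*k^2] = 2*k*(6*k^4 + 25*k^3 - 12*k^2 - 39*k + 20)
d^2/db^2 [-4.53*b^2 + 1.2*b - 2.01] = -9.06000000000000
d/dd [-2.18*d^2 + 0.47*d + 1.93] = 0.47 - 4.36*d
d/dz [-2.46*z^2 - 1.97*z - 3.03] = -4.92*z - 1.97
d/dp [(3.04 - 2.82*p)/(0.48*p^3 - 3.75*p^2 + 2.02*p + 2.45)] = (2.7072*p^3 - 14.9526*p^2 + 22.8*p - 13.0498)/(0.2304*p^6 - 3.6*p^5 + 16.0017*p^4 - 12.798*p^3 - 14.2946*p^2 + 9.898*p + 6.0025)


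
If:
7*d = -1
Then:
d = -1/7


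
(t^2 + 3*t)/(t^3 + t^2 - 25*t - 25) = t*(t + 3)/(t^3 + t^2 - 25*t - 25)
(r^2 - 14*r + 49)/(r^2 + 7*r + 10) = (r^2 - 14*r + 49)/(r^2 + 7*r + 10)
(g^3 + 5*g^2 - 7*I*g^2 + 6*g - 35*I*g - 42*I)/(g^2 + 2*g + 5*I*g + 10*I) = (g^2 + g*(3 - 7*I) - 21*I)/(g + 5*I)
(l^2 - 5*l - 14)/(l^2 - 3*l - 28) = (l + 2)/(l + 4)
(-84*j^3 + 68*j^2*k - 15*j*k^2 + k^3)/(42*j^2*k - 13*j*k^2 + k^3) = (-2*j + k)/k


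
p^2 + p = p*(p + 1)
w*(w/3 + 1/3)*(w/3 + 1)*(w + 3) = w^4/9 + 7*w^3/9 + 5*w^2/3 + w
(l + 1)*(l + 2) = l^2 + 3*l + 2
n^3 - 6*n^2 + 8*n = n*(n - 4)*(n - 2)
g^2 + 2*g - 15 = (g - 3)*(g + 5)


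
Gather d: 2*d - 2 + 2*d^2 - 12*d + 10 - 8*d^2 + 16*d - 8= -6*d^2 + 6*d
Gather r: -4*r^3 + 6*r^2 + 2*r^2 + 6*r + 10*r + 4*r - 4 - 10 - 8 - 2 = -4*r^3 + 8*r^2 + 20*r - 24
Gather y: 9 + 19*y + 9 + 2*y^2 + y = 2*y^2 + 20*y + 18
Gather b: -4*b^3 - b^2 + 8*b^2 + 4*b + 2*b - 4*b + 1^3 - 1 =-4*b^3 + 7*b^2 + 2*b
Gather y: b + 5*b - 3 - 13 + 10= 6*b - 6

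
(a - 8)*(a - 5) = a^2 - 13*a + 40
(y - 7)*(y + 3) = y^2 - 4*y - 21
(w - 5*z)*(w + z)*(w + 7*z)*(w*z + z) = w^4*z + 3*w^3*z^2 + w^3*z - 33*w^2*z^3 + 3*w^2*z^2 - 35*w*z^4 - 33*w*z^3 - 35*z^4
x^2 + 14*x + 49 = (x + 7)^2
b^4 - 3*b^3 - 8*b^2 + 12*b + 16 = (b - 4)*(b - 2)*(b + 1)*(b + 2)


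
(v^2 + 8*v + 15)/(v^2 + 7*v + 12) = (v + 5)/(v + 4)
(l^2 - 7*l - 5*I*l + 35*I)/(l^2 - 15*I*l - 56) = (-l^2 + 7*l + 5*I*l - 35*I)/(-l^2 + 15*I*l + 56)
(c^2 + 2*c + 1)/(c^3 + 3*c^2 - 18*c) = (c^2 + 2*c + 1)/(c*(c^2 + 3*c - 18))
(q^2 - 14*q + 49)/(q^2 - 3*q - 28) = (q - 7)/(q + 4)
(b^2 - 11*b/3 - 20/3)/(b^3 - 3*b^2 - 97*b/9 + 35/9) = 3*(3*b + 4)/(9*b^2 + 18*b - 7)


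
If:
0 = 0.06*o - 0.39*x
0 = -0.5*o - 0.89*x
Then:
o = 0.00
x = 0.00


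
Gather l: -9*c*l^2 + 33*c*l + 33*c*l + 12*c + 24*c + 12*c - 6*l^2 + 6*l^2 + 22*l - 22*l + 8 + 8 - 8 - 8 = -9*c*l^2 + 66*c*l + 48*c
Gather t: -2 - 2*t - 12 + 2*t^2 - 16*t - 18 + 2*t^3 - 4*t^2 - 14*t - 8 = 2*t^3 - 2*t^2 - 32*t - 40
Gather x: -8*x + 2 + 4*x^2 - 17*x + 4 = 4*x^2 - 25*x + 6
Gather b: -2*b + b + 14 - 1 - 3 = 10 - b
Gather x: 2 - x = 2 - x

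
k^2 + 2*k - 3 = (k - 1)*(k + 3)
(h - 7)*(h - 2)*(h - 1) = h^3 - 10*h^2 + 23*h - 14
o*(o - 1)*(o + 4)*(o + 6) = o^4 + 9*o^3 + 14*o^2 - 24*o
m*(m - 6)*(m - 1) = m^3 - 7*m^2 + 6*m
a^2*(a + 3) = a^3 + 3*a^2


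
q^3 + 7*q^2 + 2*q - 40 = (q - 2)*(q + 4)*(q + 5)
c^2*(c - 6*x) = c^3 - 6*c^2*x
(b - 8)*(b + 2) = b^2 - 6*b - 16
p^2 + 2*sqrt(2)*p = p*(p + 2*sqrt(2))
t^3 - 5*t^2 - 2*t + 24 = (t - 4)*(t - 3)*(t + 2)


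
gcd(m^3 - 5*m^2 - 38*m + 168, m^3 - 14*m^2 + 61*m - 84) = m^2 - 11*m + 28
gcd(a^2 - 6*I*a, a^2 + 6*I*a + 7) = 1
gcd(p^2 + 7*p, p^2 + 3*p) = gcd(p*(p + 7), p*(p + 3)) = p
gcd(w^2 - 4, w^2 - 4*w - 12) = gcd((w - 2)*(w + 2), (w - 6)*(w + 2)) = w + 2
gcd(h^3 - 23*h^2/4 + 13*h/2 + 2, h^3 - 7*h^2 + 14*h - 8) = h^2 - 6*h + 8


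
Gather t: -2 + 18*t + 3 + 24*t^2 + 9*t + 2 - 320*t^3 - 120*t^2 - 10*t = -320*t^3 - 96*t^2 + 17*t + 3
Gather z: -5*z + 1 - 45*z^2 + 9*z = -45*z^2 + 4*z + 1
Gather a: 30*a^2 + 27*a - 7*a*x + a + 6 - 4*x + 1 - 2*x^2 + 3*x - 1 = 30*a^2 + a*(28 - 7*x) - 2*x^2 - x + 6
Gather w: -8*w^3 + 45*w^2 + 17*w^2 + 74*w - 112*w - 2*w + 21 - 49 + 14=-8*w^3 + 62*w^2 - 40*w - 14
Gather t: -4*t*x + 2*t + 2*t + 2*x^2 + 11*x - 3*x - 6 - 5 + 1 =t*(4 - 4*x) + 2*x^2 + 8*x - 10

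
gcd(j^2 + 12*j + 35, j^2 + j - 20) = j + 5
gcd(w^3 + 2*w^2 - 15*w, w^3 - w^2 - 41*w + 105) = w - 3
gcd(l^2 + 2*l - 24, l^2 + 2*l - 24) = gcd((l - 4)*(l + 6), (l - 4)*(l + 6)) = l^2 + 2*l - 24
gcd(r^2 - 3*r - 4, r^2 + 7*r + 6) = r + 1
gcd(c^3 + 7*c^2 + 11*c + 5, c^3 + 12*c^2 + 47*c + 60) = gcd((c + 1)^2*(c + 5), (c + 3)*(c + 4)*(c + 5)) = c + 5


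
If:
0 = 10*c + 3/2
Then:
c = -3/20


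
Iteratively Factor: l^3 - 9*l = (l + 3)*(l^2 - 3*l) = l*(l + 3)*(l - 3)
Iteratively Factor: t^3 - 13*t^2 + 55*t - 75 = (t - 5)*(t^2 - 8*t + 15) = (t - 5)^2*(t - 3)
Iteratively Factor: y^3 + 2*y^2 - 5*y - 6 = (y - 2)*(y^2 + 4*y + 3) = (y - 2)*(y + 3)*(y + 1)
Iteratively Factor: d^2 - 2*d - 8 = (d + 2)*(d - 4)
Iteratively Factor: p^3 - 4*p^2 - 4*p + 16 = (p - 4)*(p^2 - 4) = (p - 4)*(p - 2)*(p + 2)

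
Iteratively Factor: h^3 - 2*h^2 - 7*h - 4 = (h - 4)*(h^2 + 2*h + 1) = (h - 4)*(h + 1)*(h + 1)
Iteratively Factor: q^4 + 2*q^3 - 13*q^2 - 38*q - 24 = (q - 4)*(q^3 + 6*q^2 + 11*q + 6) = (q - 4)*(q + 2)*(q^2 + 4*q + 3) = (q - 4)*(q + 2)*(q + 3)*(q + 1)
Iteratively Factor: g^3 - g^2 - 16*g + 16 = (g - 1)*(g^2 - 16) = (g - 1)*(g + 4)*(g - 4)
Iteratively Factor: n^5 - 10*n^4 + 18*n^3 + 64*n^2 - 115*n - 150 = (n - 5)*(n^4 - 5*n^3 - 7*n^2 + 29*n + 30) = (n - 5)*(n + 1)*(n^3 - 6*n^2 - n + 30) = (n - 5)^2*(n + 1)*(n^2 - n - 6) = (n - 5)^2*(n + 1)*(n + 2)*(n - 3)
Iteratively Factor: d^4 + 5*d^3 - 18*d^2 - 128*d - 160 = (d + 4)*(d^3 + d^2 - 22*d - 40) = (d + 2)*(d + 4)*(d^2 - d - 20) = (d - 5)*(d + 2)*(d + 4)*(d + 4)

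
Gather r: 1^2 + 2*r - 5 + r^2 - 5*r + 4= r^2 - 3*r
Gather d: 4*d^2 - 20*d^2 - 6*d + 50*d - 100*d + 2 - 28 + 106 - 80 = -16*d^2 - 56*d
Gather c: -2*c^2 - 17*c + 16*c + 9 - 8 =-2*c^2 - c + 1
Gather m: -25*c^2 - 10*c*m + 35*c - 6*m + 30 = -25*c^2 + 35*c + m*(-10*c - 6) + 30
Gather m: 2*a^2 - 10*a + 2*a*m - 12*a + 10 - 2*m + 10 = 2*a^2 - 22*a + m*(2*a - 2) + 20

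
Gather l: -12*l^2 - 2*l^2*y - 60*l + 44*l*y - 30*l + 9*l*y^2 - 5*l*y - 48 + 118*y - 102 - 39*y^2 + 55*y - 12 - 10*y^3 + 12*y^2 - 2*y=l^2*(-2*y - 12) + l*(9*y^2 + 39*y - 90) - 10*y^3 - 27*y^2 + 171*y - 162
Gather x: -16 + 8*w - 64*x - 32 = 8*w - 64*x - 48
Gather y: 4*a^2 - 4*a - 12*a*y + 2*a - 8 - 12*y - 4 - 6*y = 4*a^2 - 2*a + y*(-12*a - 18) - 12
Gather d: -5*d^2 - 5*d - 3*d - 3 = -5*d^2 - 8*d - 3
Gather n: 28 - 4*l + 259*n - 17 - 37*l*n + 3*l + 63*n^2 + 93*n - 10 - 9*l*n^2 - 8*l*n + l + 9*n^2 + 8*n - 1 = n^2*(72 - 9*l) + n*(360 - 45*l)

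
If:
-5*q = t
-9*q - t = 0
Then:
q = 0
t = 0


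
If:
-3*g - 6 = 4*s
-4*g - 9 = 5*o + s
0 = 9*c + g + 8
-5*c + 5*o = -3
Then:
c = -86/97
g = -2/97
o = -721/485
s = -144/97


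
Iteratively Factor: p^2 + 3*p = (p)*(p + 3)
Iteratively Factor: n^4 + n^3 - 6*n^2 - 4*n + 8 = (n - 1)*(n^3 + 2*n^2 - 4*n - 8) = (n - 2)*(n - 1)*(n^2 + 4*n + 4) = (n - 2)*(n - 1)*(n + 2)*(n + 2)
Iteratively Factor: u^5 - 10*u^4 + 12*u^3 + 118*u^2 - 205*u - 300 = (u + 3)*(u^4 - 13*u^3 + 51*u^2 - 35*u - 100) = (u - 4)*(u + 3)*(u^3 - 9*u^2 + 15*u + 25) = (u - 5)*(u - 4)*(u + 3)*(u^2 - 4*u - 5) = (u - 5)^2*(u - 4)*(u + 3)*(u + 1)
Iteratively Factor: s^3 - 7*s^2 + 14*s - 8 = (s - 1)*(s^2 - 6*s + 8) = (s - 2)*(s - 1)*(s - 4)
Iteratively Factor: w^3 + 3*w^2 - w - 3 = (w + 1)*(w^2 + 2*w - 3) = (w + 1)*(w + 3)*(w - 1)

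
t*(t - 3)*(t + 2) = t^3 - t^2 - 6*t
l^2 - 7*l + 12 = (l - 4)*(l - 3)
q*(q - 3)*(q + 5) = q^3 + 2*q^2 - 15*q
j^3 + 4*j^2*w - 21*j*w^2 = j*(j - 3*w)*(j + 7*w)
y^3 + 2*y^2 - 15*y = y*(y - 3)*(y + 5)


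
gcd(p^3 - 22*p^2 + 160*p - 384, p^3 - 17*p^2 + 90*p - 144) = p^2 - 14*p + 48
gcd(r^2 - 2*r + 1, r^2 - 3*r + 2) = r - 1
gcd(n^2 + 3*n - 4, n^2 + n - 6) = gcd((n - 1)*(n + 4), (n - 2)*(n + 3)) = 1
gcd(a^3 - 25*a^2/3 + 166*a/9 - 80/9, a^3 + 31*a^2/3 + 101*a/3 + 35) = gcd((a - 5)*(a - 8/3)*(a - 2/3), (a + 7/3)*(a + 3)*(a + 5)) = 1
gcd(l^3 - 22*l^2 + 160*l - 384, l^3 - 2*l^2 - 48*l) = l - 8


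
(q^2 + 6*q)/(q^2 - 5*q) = (q + 6)/(q - 5)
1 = 1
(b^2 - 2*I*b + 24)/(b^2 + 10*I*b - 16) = (b^2 - 2*I*b + 24)/(b^2 + 10*I*b - 16)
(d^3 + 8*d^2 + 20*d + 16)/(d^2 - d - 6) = (d^2 + 6*d + 8)/(d - 3)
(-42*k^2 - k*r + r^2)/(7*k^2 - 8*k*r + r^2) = (6*k + r)/(-k + r)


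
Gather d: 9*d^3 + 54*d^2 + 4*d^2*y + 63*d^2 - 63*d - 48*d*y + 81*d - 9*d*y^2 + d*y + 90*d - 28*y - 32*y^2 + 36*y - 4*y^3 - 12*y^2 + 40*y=9*d^3 + d^2*(4*y + 117) + d*(-9*y^2 - 47*y + 108) - 4*y^3 - 44*y^2 + 48*y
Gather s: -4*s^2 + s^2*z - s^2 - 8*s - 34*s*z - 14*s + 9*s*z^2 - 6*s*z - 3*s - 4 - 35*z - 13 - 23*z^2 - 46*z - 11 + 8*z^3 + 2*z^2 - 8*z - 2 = s^2*(z - 5) + s*(9*z^2 - 40*z - 25) + 8*z^3 - 21*z^2 - 89*z - 30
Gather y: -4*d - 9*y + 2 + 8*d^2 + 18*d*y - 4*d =8*d^2 - 8*d + y*(18*d - 9) + 2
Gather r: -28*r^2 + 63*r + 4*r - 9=-28*r^2 + 67*r - 9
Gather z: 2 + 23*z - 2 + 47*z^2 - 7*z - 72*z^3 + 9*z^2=-72*z^3 + 56*z^2 + 16*z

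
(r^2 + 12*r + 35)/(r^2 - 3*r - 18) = (r^2 + 12*r + 35)/(r^2 - 3*r - 18)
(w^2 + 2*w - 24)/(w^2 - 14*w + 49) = (w^2 + 2*w - 24)/(w^2 - 14*w + 49)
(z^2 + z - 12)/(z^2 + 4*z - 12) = (z^2 + z - 12)/(z^2 + 4*z - 12)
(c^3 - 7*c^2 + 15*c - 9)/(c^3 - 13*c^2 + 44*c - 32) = (c^2 - 6*c + 9)/(c^2 - 12*c + 32)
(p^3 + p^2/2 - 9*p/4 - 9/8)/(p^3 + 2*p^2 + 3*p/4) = (p - 3/2)/p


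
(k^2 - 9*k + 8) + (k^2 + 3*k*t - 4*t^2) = 2*k^2 + 3*k*t - 9*k - 4*t^2 + 8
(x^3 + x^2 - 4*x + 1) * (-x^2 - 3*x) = -x^5 - 4*x^4 + x^3 + 11*x^2 - 3*x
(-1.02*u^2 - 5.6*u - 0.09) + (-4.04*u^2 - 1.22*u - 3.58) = -5.06*u^2 - 6.82*u - 3.67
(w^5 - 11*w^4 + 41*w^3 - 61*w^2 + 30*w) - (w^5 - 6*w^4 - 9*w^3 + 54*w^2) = -5*w^4 + 50*w^3 - 115*w^2 + 30*w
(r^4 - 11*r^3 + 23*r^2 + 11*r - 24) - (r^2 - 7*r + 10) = r^4 - 11*r^3 + 22*r^2 + 18*r - 34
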